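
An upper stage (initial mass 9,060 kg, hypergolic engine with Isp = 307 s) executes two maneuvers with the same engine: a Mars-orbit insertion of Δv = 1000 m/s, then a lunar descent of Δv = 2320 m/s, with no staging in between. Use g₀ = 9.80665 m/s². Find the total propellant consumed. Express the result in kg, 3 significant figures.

v_e = Isp · g₀ = 307 × 9.80665 = 3010.6 m/s.
After the first burn: m = 9060 × exp(−1000/3010.6) = 9060 × 0.71738 = 6,499.46 kg.
After the second burn: m = 6,499.46 × exp(−2320/3010.6) = 6,499.46 × 0.46274 = 3,007.56 kg.
Total propellant = m₀ − m_final = 9060 − 3,007.56 = 6,052.44 kg.

total propellant consumed ≈ 6050 kg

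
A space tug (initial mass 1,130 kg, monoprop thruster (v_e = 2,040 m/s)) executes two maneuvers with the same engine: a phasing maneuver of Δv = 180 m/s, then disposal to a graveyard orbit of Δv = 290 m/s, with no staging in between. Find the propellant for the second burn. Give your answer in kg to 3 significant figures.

propellant for the second burn ≈ 137 kg

After the first burn: m = 1130 × exp(−180/2040.0) = 1130 × 0.91555 = 1,034.57 kg.
After the second burn: m = 1,034.57 × exp(−290/2040.0) = 1,034.57 × 0.86749 = 897.479 kg.
Second-burn propellant = 1,034.57 − 897.479 = 137.091 kg.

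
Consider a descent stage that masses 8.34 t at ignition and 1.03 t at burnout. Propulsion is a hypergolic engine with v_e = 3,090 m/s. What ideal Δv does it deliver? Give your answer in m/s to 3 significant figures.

Δv ≈ 6460 m/s

Rocket equation: Δv = v_e · ln(m₀/m_f) = 3090.0 × ln(8.097) = 3090.0 × 2.0915 ≈ 6462.7 m/s.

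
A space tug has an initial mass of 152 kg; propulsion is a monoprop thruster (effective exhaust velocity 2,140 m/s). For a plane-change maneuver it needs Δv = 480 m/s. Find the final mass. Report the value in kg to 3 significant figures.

final mass ≈ 121 kg

From the ideal rocket equation, m₀/m_f = exp(Δv / v_e) = exp(480 / 2140.0) = exp(0.2243) = 1.2514.
m_f = m₀ / 1.2514 = 152 / 1.2514 = 121.464 kg.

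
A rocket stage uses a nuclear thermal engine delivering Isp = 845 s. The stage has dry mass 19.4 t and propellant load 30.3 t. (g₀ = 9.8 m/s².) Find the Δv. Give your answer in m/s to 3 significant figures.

v_e = Isp · g₀ = 845 × 9.8 = 8281.0 m/s.
m₀ = m_dry + m_prop = 19.4 + 30.3 = 49.7 t.
From the ideal rocket equation, Δv = v_e · ln(m₀/m_f) = 8281.0 × ln(2.562) = 8281.0 × 0.9407 ≈ 7790.2 m/s.

Δv ≈ 7790 m/s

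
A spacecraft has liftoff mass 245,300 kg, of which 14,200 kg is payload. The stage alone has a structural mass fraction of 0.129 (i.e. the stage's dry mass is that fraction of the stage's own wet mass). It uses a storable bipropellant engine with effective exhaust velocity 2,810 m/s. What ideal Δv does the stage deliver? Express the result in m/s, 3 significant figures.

Δv ≈ 4830 m/s

Stage wet mass = m₀ − payload = 245,300 − 14,200 = 231,100 kg.
Stage dry mass = ε × stage wet mass = 0.129 × 231,100 = 29,811.9 kg.
Burnout mass m_f = stage dry + payload = 29,811.9 + 14,200 = 44,011.9 kg.
Using Δv = v_e ln(m₀/m_f): Δv = v_e · ln(245,300/44,011.9) = 2810.0 × ln(5.573) = 2810.0 × 1.7180 ≈ 4828 m/s.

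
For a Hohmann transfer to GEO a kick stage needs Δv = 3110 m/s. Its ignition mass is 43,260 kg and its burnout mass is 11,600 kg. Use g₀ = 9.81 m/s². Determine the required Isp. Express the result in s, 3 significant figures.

Isp ≈ 241 s

ln(m₀/m_f) = ln(43260/11600) = ln(3.729) = 1.3162.
Rocket equation: v_e = Δv / ln(m₀/m_f) = 3110 / 1.3162 = 2362.8 m/s.
Isp = v_e / g₀ = 2362.8 / 9.81 = 240.9 s.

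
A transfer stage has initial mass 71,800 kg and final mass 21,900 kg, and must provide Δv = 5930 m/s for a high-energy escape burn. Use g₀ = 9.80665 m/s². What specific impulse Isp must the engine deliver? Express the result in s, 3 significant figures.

Isp ≈ 509 s

ln(m₀/m_f) = ln(71800/21900) = ln(3.279) = 1.1874.
Using Δv = v_e ln(m₀/m_f): v_e = Δv / ln(m₀/m_f) = 5930 / 1.1874 = 4994.1 m/s.
Isp = v_e / g₀ = 4994.1 / 9.80665 = 509.3 s.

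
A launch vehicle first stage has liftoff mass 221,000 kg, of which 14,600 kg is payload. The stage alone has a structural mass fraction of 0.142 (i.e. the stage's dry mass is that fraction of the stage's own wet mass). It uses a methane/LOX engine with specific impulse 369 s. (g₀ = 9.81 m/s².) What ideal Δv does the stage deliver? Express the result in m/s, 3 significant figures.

Δv ≈ 5850 m/s

Stage wet mass = m₀ − payload = 221,000 − 14,600 = 206,400 kg.
Stage dry mass = ε × stage wet mass = 0.142 × 206,400 = 29,308.8 kg.
Burnout mass m_f = stage dry + payload = 29,308.8 + 14,600 = 43,908.8 kg.
v_e = Isp · g₀ = 369 × 9.81 = 3619.9 m/s.
By the Tsiolkovsky rocket equation, Δv = v_e · ln(221,000/43,908.8) = 3619.9 × ln(5.033) = 3619.9 × 1.6160 ≈ 5850 m/s.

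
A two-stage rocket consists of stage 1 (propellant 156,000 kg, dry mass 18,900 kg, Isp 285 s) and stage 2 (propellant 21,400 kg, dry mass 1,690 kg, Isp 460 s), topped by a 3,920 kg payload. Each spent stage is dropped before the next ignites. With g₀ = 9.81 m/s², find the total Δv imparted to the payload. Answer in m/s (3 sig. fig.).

Ignition mass of stage 1 = 156,000+18,900 + 21,400+1,690 + 3,920 = 201,910 kg.
Stage 1: m₀ = 201,910 kg, m_f = 201,910 − 156,000 = 45,910 kg; Δv = 285×9.81×ln(4.398) = 2795.9×1.4811 ≈ 4141 m/s.
Stage 2: m₀ = 27,010 kg, m_f = 27,010 − 21,400 = 5,610 kg; Δv = 460×9.81×ln(4.815) = 4512.6×1.5717 ≈ 7092 m/s.
Total Δv = 4141 + 7092 = 11233 m/s.

Δv ≈ 11200 m/s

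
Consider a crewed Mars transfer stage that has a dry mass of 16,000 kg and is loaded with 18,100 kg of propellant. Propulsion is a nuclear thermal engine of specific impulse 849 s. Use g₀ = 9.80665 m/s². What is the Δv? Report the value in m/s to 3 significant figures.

Δv ≈ 6300 m/s

v_e = Isp · g₀ = 849 × 9.80665 = 8325.8 m/s.
m₀ = m_dry + m_prop = 16,000 + 18,100 = 34,100 kg.
By the Tsiolkovsky rocket equation, Δv = v_e · ln(m₀/m_f) = 8325.8 × ln(2.131) = 8325.8 × 0.7567 ≈ 6300.2 m/s.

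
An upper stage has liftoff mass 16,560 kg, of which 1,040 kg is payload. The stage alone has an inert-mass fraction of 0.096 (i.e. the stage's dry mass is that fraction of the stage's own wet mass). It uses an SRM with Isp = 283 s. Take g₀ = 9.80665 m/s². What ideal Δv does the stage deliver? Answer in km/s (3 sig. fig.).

Δv ≈ 5.21 km/s

Stage wet mass = m₀ − payload = 16,560 − 1,040 = 15,520 kg.
Stage dry mass = ε × stage wet mass = 0.096 × 15,520 = 1,489.92 kg.
Burnout mass m_f = stage dry + payload = 1,489.92 + 1,040 = 2,529.92 kg.
v_e = Isp · g₀ = 283 × 9.80665 = 2775.3 m/s.
Using Δv = v_e ln(m₀/m_f): Δv = v_e · ln(16,560/2,529.92) = 2775.3 × ln(6.546) = 2775.3 × 1.8788 ≈ 5214 m/s.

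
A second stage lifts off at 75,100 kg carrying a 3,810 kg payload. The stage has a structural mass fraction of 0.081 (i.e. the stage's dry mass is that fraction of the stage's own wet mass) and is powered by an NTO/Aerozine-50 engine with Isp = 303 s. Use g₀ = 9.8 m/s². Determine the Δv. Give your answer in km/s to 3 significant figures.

Δv ≈ 6.11 km/s

Stage wet mass = m₀ − payload = 75,100 − 3,810 = 71,290 kg.
Stage dry mass = ε × stage wet mass = 0.081 × 71,290 = 5,774.49 kg.
Burnout mass m_f = stage dry + payload = 5,774.49 + 3,810 = 9,584.49 kg.
v_e = Isp · g₀ = 303 × 9.8 = 2969.4 m/s.
Rocket equation: Δv = v_e · ln(75,100/9,584.49) = 2969.4 × ln(7.836) = 2969.4 × 2.0587 ≈ 6113 m/s.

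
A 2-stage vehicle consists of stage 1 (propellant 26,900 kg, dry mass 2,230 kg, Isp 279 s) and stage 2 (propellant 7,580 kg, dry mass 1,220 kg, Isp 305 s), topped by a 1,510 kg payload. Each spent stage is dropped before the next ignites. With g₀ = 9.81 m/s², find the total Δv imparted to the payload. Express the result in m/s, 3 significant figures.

Δv ≈ 7110 m/s

Ignition mass of stage 1 = 26,900+2,230 + 7,580+1,220 + 1,510 = 39,440 kg.
Stage 1: m₀ = 39,440 kg, m_f = 39,440 − 26,900 = 12,540 kg; Δv = 279×9.81×ln(3.145) = 2737.0×1.1459 ≈ 3136 m/s.
Stage 2: m₀ = 10,310 kg, m_f = 10,310 − 7,580 = 2,730 kg; Δv = 305×9.81×ln(3.777) = 2992.1×1.3288 ≈ 3976 m/s.
Total Δv = 3136 + 3976 = 7112 m/s.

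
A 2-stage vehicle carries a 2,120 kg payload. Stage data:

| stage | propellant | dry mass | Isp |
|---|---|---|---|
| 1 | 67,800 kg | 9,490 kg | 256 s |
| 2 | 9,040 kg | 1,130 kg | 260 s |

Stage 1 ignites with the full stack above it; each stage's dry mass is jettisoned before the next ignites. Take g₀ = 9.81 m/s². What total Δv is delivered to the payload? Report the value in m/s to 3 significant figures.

Ignition mass of stage 1 = 67,800+9,490 + 9,040+1,130 + 2,120 = 89,580 kg.
Stage 1: m₀ = 89,580 kg, m_f = 89,580 − 67,800 = 21,780 kg; Δv = 256×9.81×ln(4.113) = 2511.4×1.4141 ≈ 3551 m/s.
Stage 2: m₀ = 12,290 kg, m_f = 12,290 − 9,040 = 3,250 kg; Δv = 260×9.81×ln(3.782) = 2550.6×1.3301 ≈ 3393 m/s.
Total Δv = 3551 + 3393 = 6944 m/s.

Δv ≈ 6940 m/s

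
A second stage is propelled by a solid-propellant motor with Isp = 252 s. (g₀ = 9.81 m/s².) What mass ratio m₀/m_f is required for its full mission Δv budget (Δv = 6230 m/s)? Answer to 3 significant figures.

v_e = Isp · g₀ = 252 × 9.81 = 2472.1 m/s.
m₀/m_f = exp(Δv / v_e) = exp(6230 / 2472.1) = exp(2.5201) = 12.4299.

mass ratio ≈ 12.4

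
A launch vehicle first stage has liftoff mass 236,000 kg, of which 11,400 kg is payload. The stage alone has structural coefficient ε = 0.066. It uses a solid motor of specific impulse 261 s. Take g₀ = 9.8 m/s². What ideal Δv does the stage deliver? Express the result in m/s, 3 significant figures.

Δv ≈ 5620 m/s

Stage wet mass = m₀ − payload = 236,000 − 11,400 = 224,600 kg.
Stage dry mass = ε × stage wet mass = 0.066 × 224,600 = 14,823.6 kg.
Burnout mass m_f = stage dry + payload = 14,823.6 + 11,400 = 26,223.6 kg.
v_e = Isp · g₀ = 261 × 9.8 = 2557.8 m/s.
Δv = v_e · ln(236,000/26,223.6) = 2557.8 × ln(9) = 2557.8 × 2.1972 ≈ 5620 m/s.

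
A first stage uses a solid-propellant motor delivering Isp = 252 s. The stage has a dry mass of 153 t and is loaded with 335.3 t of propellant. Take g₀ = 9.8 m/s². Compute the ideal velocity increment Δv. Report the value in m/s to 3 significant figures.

v_e = Isp · g₀ = 252 × 9.8 = 2469.6 m/s.
m₀ = m_dry + m_prop = 153 + 335.3 = 488.3 t.
Using Δv = v_e ln(m₀/m_f): Δv = v_e · ln(m₀/m_f) = 2469.6 × ln(3.192) = 2469.6 × 1.1605 ≈ 2866.0 m/s.

Δv ≈ 2870 m/s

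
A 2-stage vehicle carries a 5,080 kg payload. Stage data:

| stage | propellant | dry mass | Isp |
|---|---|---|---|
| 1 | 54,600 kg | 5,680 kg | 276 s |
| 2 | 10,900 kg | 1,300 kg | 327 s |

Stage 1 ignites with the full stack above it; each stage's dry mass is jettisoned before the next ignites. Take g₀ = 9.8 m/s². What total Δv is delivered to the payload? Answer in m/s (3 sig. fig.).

Ignition mass of stage 1 = 54,600+5,680 + 10,900+1,300 + 5,080 = 77,560 kg.
Stage 1: m₀ = 77,560 kg, m_f = 77,560 − 54,600 = 22,960 kg; Δv = 276×9.8×ln(3.378) = 2704.8×1.2173 ≈ 3293 m/s.
Stage 2: m₀ = 17,280 kg, m_f = 17,280 − 10,900 = 6,380 kg; Δv = 327×9.8×ln(2.708) = 3204.6×0.9964 ≈ 3193 m/s.
Total Δv = 3293 + 3193 = 6486 m/s.

Δv ≈ 6490 m/s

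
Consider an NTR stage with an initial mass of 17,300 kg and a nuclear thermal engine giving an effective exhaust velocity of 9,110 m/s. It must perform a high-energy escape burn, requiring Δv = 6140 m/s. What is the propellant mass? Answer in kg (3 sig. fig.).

Using Δv = v_e ln(m₀/m_f): m₀/m_f = exp(Δv / v_e) = exp(6140 / 9110.0) = exp(0.6740) = 1.9620.
m_f = 17,300 / 1.9620 = 8,817.53 kg, so propellant = m₀ − m_f = 17,300 − 8,817.53 = 8,482.47 kg.

propellant mass ≈ 8480 kg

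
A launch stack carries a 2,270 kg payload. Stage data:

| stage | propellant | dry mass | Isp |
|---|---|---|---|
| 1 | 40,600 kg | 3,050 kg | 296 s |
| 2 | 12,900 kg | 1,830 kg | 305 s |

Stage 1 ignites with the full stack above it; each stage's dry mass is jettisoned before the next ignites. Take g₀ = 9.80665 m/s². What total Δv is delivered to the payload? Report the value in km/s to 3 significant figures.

Δv ≈ 7.47 km/s

Ignition mass of stage 1 = 40,600+3,050 + 12,900+1,830 + 2,270 = 60,650 kg.
Stage 1: m₀ = 60,650 kg, m_f = 60,650 − 40,600 = 20,050 kg; Δv = 296×9.80665×ln(3.025) = 2902.8×1.1069 ≈ 3213 m/s.
Stage 2: m₀ = 17,000 kg, m_f = 17,000 − 12,900 = 4,100 kg; Δv = 305×9.80665×ln(4.146) = 2991.0×1.4222 ≈ 4254 m/s.
Total Δv = 3213 + 4254 = 7467 m/s.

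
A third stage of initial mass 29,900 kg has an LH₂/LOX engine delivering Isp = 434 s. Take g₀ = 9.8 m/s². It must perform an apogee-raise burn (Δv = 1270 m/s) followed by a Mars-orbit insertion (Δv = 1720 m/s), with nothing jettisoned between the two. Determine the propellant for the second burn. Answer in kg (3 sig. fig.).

propellant for the second burn ≈ 7380 kg

v_e = Isp · g₀ = 434 × 9.8 = 4253.2 m/s.
After the first burn: m = 29900 × exp(−1270/4253.2) = 29900 × 0.74186 = 22,181.6 kg.
After the second burn: m = 22,181.6 × exp(−1720/4253.2) = 22,181.6 × 0.66738 = 14,803.6 kg.
Second-burn propellant = 22,181.6 − 14,803.6 = 7,378 kg.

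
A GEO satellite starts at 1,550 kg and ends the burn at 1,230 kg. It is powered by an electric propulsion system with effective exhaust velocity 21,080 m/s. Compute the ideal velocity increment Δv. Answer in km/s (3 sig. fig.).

Δv = v_e · ln(m₀/m_f) = 21080.0 × ln(1.26) = 21080.0 × 0.2312 ≈ 4874.6 m/s.

Δv ≈ 4.87 km/s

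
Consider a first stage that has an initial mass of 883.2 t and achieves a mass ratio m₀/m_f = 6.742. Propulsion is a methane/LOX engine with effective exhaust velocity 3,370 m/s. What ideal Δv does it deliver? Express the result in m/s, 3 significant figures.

Δv = v_e · ln(6.742) = 3370.0 × 1.9084 ≈ 6431.2 m/s.

Δv ≈ 6430 m/s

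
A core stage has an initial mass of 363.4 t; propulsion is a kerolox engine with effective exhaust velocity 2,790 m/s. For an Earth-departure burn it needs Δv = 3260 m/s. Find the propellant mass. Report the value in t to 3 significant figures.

propellant mass ≈ 250 t

By the Tsiolkovsky rocket equation, m₀/m_f = exp(Δv / v_e) = exp(3260 / 2790.0) = exp(1.1685) = 3.2170.
m_f = 363.4 / 3.2170 = 112.962 t, so propellant = m₀ − m_f = 363.4 − 112.962 = 250.438 t.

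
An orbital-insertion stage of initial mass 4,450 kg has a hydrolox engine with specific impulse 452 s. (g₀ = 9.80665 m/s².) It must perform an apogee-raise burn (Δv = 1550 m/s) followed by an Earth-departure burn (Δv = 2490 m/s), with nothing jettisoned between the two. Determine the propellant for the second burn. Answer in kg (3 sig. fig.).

propellant for the second burn ≈ 1350 kg

v_e = Isp · g₀ = 452 × 9.80665 = 4432.6 m/s.
After the first burn: m = 4450 × exp(−1550/4432.6) = 4450 × 0.70491 = 3,136.85 kg.
After the second burn: m = 3,136.85 × exp(−2490/4432.6) = 3,136.85 × 0.57021 = 1,788.66 kg.
Second-burn propellant = 3,136.85 − 1,788.66 = 1,348.19 kg.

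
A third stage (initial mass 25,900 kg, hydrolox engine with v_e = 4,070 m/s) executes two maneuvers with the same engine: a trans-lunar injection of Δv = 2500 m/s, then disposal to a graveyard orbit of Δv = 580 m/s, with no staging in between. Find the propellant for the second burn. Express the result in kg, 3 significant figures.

After the first burn: m = 25900 × exp(−2500/4070.0) = 25900 × 0.54105 = 14,013.2 kg.
After the second burn: m = 14,013.2 × exp(−580/4070.0) = 14,013.2 × 0.86718 = 12,152 kg.
Second-burn propellant = 14,013.2 − 12,152 = 1,861.2 kg.

propellant for the second burn ≈ 1860 kg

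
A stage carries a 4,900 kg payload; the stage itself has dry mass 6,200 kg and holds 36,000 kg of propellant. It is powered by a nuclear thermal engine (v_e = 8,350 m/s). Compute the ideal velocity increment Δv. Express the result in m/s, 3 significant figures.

Δv ≈ 12100 m/s

m₀ = payload + dry + propellant = 4,900 + 6,200 + 36,000 = 47,100 kg.
m_f = payload + dry = 4,900 + 6,200 = 11,100 kg.
Using Δv = v_e ln(m₀/m_f): Δv = v_e · ln(m₀/m_f) = 8350.0 × ln(4.243) = 8350.0 × 1.4453 ≈ 12068.5 m/s.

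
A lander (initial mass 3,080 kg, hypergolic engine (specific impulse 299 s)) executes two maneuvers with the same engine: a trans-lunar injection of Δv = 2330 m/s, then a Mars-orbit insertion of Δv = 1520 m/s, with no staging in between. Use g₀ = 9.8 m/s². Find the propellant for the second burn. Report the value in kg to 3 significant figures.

propellant for the second burn ≈ 563 kg

v_e = Isp · g₀ = 299 × 9.8 = 2930.2 m/s.
After the first burn: m = 3080 × exp(−2330/2930.2) = 3080 × 0.45151 = 1,390.65 kg.
After the second burn: m = 1,390.65 × exp(−1520/2930.2) = 1,390.65 × 0.59527 = 827.812 kg.
Second-burn propellant = 1,390.65 − 827.812 = 562.838 kg.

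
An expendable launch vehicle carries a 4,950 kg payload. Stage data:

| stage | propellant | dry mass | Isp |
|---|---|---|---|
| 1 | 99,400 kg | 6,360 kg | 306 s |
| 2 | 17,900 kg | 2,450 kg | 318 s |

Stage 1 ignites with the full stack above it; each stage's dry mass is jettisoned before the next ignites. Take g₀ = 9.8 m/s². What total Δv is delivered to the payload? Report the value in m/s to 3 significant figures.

Ignition mass of stage 1 = 99,400+6,360 + 17,900+2,450 + 4,950 = 131,060 kg.
Stage 1: m₀ = 131,060 kg, m_f = 131,060 − 99,400 = 31,660 kg; Δv = 306×9.8×ln(4.14) = 2998.8×1.4206 ≈ 4260 m/s.
Stage 2: m₀ = 25,300 kg, m_f = 25,300 − 17,900 = 7,400 kg; Δv = 318×9.8×ln(3.419) = 3116.4×1.2293 ≈ 3831 m/s.
Total Δv = 4260 + 3831 = 8091 m/s.

Δv ≈ 8090 m/s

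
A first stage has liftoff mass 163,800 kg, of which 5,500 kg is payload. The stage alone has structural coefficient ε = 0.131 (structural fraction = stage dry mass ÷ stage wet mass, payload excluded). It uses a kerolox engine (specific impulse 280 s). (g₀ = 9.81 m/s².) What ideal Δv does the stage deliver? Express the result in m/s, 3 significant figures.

Stage wet mass = m₀ − payload = 163,800 − 5,500 = 158,300 kg.
Stage dry mass = ε × stage wet mass = 0.131 × 158,300 = 20,737.3 kg.
Burnout mass m_f = stage dry + payload = 20,737.3 + 5,500 = 26,237.3 kg.
v_e = Isp · g₀ = 280 × 9.81 = 2746.8 m/s.
Δv = v_e · ln(163,800/26,237.3) = 2746.8 × ln(6.243) = 2746.8 × 1.8315 ≈ 5031 m/s.

Δv ≈ 5030 m/s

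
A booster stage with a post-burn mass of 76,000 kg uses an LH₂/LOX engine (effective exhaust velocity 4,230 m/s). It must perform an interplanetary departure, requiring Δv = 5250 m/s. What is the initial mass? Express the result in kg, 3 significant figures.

initial mass ≈ 263000 kg

Rocket equation: m₀/m_f = exp(Δv / v_e) = exp(5250 / 4230.0) = exp(1.2411) = 3.4595.
m₀ = m_f × 3.4595 = 76,000 × 3.4595 = 262,922 kg.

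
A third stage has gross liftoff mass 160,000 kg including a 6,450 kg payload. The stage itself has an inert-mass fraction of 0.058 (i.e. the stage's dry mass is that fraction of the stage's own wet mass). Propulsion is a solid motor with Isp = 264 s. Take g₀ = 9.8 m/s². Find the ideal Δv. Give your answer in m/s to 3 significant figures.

Stage wet mass = m₀ − payload = 160,000 − 6,450 = 153,550 kg.
Stage dry mass = ε × stage wet mass = 0.058 × 153,550 = 8,905.9 kg.
Burnout mass m_f = stage dry + payload = 8,905.9 + 6,450 = 15,355.9 kg.
v_e = Isp · g₀ = 264 × 9.8 = 2587.2 m/s.
By the Tsiolkovsky rocket equation, Δv = v_e · ln(160,000/15,355.9) = 2587.2 × ln(10.42) = 2587.2 × 2.3437 ≈ 6064 m/s.

Δv ≈ 6060 m/s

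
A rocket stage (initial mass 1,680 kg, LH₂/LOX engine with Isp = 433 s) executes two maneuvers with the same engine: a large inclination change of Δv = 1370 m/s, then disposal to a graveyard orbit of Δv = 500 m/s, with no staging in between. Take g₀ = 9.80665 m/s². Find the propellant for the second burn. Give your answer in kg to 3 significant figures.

v_e = Isp · g₀ = 433 × 9.80665 = 4246.3 m/s.
After the first burn: m = 1680 × exp(−1370/4246.3) = 1680 × 0.72424 = 1,216.72 kg.
After the second burn: m = 1,216.72 × exp(−500/4246.3) = 1,216.72 × 0.88892 = 1,081.57 kg.
Second-burn propellant = 1,216.72 − 1,081.57 = 135.15 kg.

propellant for the second burn ≈ 135 kg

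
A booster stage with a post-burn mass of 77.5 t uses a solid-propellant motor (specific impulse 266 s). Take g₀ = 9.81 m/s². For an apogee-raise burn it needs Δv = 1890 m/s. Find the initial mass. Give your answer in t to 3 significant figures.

initial mass ≈ 160 t

v_e = Isp · g₀ = 266 × 9.81 = 2609.5 m/s.
m₀/m_f = exp(Δv / v_e) = exp(1890 / 2609.5) = exp(0.7243) = 2.0633.
m₀ = m_f × 2.0633 = 77.5 × 2.0633 = 159.906 t.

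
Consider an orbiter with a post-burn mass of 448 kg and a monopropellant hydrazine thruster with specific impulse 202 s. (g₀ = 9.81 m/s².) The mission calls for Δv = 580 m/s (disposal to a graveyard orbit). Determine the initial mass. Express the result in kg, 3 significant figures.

initial mass ≈ 600 kg

v_e = Isp · g₀ = 202 × 9.81 = 1981.6 m/s.
m₀/m_f = exp(Δv / v_e) = exp(580 / 1981.6) = exp(0.2927) = 1.3400.
m₀ = m_f × 1.3400 = 448 × 1.3400 = 600.32 kg.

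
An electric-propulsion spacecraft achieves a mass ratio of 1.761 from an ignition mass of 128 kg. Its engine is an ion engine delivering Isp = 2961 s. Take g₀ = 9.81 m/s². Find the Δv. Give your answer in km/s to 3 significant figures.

v_e = Isp · g₀ = 2961 × 9.81 = 29047.4 m/s.
From the ideal rocket equation, Δv = v_e · ln(1.761) = 29047.4 × 0.5659 ≈ 16437.4 m/s.

Δv ≈ 16.4 km/s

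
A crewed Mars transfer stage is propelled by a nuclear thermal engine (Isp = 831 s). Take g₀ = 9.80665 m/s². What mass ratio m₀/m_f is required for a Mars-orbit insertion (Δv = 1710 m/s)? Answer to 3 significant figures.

v_e = Isp · g₀ = 831 × 9.80665 = 8149.3 m/s.
From the ideal rocket equation, m₀/m_f = exp(Δv / v_e) = exp(1710 / 8149.3) = exp(0.2098) = 1.2335.

mass ratio ≈ 1.23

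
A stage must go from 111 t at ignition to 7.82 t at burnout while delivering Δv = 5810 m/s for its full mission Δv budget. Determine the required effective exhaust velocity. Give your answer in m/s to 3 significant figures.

v_e ≈ 2190 m/s

ln(m₀/m_f) = ln(111000/7820) = ln(14.19) = 2.6528.
v_e = Δv / ln(m₀/m_f) = 5810 / 2.6528 = 2190.1 m/s.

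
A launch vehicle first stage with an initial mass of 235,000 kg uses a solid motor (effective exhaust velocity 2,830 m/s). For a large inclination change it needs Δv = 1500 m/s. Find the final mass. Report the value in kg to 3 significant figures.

final mass ≈ 138000 kg

m₀/m_f = exp(Δv / v_e) = exp(1500 / 2830.0) = exp(0.5300) = 1.6990.
m_f = m₀ / 1.6990 = 235,000 / 1.6990 = 138,317 kg.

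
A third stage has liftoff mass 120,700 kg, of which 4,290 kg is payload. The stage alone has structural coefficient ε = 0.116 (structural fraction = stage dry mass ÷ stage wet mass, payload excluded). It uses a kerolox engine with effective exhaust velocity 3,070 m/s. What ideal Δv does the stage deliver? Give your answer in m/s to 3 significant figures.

Δv ≈ 5880 m/s

Stage wet mass = m₀ − payload = 120,700 − 4,290 = 116,410 kg.
Stage dry mass = ε × stage wet mass = 0.116 × 116,410 = 13,503.6 kg.
Burnout mass m_f = stage dry + payload = 13,503.6 + 4,290 = 17,793.6 kg.
Using Δv = v_e ln(m₀/m_f): Δv = v_e · ln(120,700/17,793.6) = 3070.0 × ln(6.783) = 3070.0 × 1.9145 ≈ 5877 m/s.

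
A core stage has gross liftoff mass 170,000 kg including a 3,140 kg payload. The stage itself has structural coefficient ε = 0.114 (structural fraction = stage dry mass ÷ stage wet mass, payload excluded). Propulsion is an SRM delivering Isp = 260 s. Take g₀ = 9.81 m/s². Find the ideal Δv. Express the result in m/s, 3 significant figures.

Δv ≈ 5200 m/s

Stage wet mass = m₀ − payload = 170,000 − 3,140 = 166,860 kg.
Stage dry mass = ε × stage wet mass = 0.114 × 166,860 = 19,022 kg.
Burnout mass m_f = stage dry + payload = 19,022 + 3,140 = 22,162 kg.
v_e = Isp · g₀ = 260 × 9.81 = 2550.6 m/s.
Δv = v_e · ln(170,000/22,162) = 2550.6 × ln(7.671) = 2550.6 × 2.0374 ≈ 5197 m/s.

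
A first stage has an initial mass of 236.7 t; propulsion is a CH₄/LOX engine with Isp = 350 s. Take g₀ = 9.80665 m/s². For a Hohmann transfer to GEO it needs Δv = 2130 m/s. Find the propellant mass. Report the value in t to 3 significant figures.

v_e = Isp · g₀ = 350 × 9.80665 = 3432.3 m/s.
m₀/m_f = exp(Δv / v_e) = exp(2130 / 3432.3) = exp(0.6206) = 1.8600.
m_f = 236.7 / 1.8600 = 127.258 t, so propellant = m₀ − m_f = 236.7 − 127.258 = 109.442 t.

propellant mass ≈ 109 t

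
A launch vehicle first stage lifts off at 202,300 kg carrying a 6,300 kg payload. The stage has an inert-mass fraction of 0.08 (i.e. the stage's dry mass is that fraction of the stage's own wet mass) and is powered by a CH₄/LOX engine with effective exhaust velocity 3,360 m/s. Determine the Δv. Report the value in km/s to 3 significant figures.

Stage wet mass = m₀ − payload = 202,300 − 6,300 = 196,000 kg.
Stage dry mass = ε × stage wet mass = 0.08 × 196,000 = 15,680 kg.
Burnout mass m_f = stage dry + payload = 15,680 + 6,300 = 21,980 kg.
By the Tsiolkovsky rocket equation, Δv = v_e · ln(202,300/21,980) = 3360.0 × ln(9.204) = 3360.0 × 2.2196 ≈ 7458 m/s.

Δv ≈ 7.46 km/s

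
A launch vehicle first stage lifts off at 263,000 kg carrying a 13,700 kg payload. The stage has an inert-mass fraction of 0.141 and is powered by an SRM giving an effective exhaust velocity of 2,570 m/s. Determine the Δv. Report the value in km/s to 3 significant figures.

Stage wet mass = m₀ − payload = 263,000 − 13,700 = 249,300 kg.
Stage dry mass = ε × stage wet mass = 0.141 × 249,300 = 35,151.3 kg.
Burnout mass m_f = stage dry + payload = 35,151.3 + 13,700 = 48,851.3 kg.
Δv = v_e · ln(263,000/48,851.3) = 2570.0 × ln(5.384) = 2570.0 × 1.6834 ≈ 4326 m/s.

Δv ≈ 4.33 km/s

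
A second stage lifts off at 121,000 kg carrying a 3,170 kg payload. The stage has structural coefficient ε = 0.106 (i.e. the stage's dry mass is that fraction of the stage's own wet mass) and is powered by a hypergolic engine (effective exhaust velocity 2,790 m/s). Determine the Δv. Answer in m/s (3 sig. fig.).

Δv ≈ 5700 m/s

Stage wet mass = m₀ − payload = 121,000 − 3,170 = 117,830 kg.
Stage dry mass = ε × stage wet mass = 0.106 × 117,830 = 12,490 kg.
Burnout mass m_f = stage dry + payload = 12,490 + 3,170 = 15,660 kg.
Using Δv = v_e ln(m₀/m_f): Δv = v_e · ln(121,000/15,660) = 2790.0 × ln(7.727) = 2790.0 × 2.0447 ≈ 5705 m/s.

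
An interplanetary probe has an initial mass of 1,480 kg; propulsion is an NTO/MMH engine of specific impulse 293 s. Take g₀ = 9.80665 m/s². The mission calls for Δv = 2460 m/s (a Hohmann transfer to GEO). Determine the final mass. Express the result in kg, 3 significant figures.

v_e = Isp · g₀ = 293 × 9.80665 = 2873.3 m/s.
m₀/m_f = exp(Δv / v_e) = exp(2460 / 2873.3) = exp(0.8561) = 2.3541.
m_f = m₀ / 2.3541 = 1,480 / 2.3541 = 628.69 kg.

final mass ≈ 629 kg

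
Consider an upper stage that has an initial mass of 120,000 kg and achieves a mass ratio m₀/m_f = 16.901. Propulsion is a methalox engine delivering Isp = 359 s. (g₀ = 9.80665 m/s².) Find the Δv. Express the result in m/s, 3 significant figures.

Δv ≈ 9950 m/s

v_e = Isp · g₀ = 359 × 9.80665 = 3520.6 m/s.
By the Tsiolkovsky rocket equation, Δv = v_e · ln(16.901) = 3520.6 × 2.8274 ≈ 9954.0 m/s.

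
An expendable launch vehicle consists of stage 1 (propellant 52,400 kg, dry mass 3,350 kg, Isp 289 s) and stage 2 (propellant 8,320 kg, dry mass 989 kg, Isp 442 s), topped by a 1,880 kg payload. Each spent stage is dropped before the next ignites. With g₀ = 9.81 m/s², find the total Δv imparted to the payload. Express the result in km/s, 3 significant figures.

Ignition mass of stage 1 = 52,400+3,350 + 8,320+989 + 1,880 = 66,939 kg.
Stage 1: m₀ = 66,939 kg, m_f = 66,939 − 52,400 = 14,539 kg; Δv = 289×9.81×ln(4.604) = 2835.1×1.5269 ≈ 4329 m/s.
Stage 2: m₀ = 11,189 kg, m_f = 11,189 − 8,320 = 2,869 kg; Δv = 442×9.81×ln(3.9) = 4336.0×1.3610 ≈ 5901 m/s.
Total Δv = 4329 + 5901 = 10230 m/s.

Δv ≈ 10.2 km/s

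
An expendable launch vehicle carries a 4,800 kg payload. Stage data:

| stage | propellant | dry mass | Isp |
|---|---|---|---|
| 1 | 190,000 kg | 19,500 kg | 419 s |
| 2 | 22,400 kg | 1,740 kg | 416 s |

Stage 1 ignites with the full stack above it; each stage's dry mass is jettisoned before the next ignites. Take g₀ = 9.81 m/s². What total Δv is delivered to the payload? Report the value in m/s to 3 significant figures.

Δv ≈ 12600 m/s

Ignition mass of stage 1 = 190,000+19,500 + 22,400+1,740 + 4,800 = 238,440 kg.
Stage 1: m₀ = 238,440 kg, m_f = 238,440 − 190,000 = 48,440 kg; Δv = 419×9.81×ln(4.922) = 4110.4×1.5938 ≈ 6551 m/s.
Stage 2: m₀ = 28,940 kg, m_f = 28,940 − 22,400 = 6,540 kg; Δv = 416×9.81×ln(4.425) = 4081.0×1.4873 ≈ 6070 m/s.
Total Δv = 6551 + 6070 = 12621 m/s.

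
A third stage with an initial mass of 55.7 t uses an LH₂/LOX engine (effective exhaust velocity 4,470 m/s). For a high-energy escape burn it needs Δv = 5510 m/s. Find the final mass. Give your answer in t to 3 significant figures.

final mass ≈ 16.2 t

m₀/m_f = exp(Δv / v_e) = exp(5510 / 4470.0) = exp(1.2327) = 3.4303.
m_f = m₀ / 3.4303 = 55.7 / 3.4303 = 16.2376 t.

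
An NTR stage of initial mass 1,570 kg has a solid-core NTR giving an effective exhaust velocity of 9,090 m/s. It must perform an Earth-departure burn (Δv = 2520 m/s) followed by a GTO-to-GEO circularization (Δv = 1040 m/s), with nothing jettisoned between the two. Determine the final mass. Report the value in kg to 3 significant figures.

final mass ≈ 1060 kg

After the first burn: m = 1570 × exp(−2520/9090.0) = 1570 × 0.75788 = 1,189.87 kg.
After the second burn: m = 1,189.87 × exp(−1040/9090.0) = 1,189.87 × 0.89189 = 1,061.23 kg.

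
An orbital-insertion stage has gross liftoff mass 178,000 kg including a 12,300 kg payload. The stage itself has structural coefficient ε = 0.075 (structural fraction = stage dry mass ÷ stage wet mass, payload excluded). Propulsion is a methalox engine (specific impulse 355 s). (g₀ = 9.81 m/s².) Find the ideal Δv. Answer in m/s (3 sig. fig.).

Stage wet mass = m₀ − payload = 178,000 − 12,300 = 165,700 kg.
Stage dry mass = ε × stage wet mass = 0.075 × 165,700 = 12,427.5 kg.
Burnout mass m_f = stage dry + payload = 12,427.5 + 12,300 = 24,727.5 kg.
v_e = Isp · g₀ = 355 × 9.81 = 3482.6 m/s.
Δv = v_e · ln(178,000/24,727.5) = 3482.6 × ln(7.198) = 3482.6 × 1.9739 ≈ 6874 m/s.

Δv ≈ 6870 m/s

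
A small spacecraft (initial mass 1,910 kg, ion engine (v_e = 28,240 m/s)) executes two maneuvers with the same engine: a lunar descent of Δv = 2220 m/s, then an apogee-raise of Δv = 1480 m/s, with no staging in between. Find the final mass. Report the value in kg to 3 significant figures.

final mass ≈ 1680 kg

After the first burn: m = 1910 × exp(−2220/28240.0) = 1910 × 0.92440 = 1,765.6 kg.
After the second burn: m = 1,765.6 × exp(−1480/28240.0) = 1,765.6 × 0.94894 = 1,675.45 kg.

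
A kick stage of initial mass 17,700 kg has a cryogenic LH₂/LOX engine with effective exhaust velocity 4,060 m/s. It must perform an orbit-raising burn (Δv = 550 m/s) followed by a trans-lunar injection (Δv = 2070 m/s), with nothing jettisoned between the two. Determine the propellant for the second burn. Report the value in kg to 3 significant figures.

propellant for the second burn ≈ 6170 kg

After the first burn: m = 17700 × exp(−550/4060.0) = 17700 × 0.87331 = 15,457.6 kg.
After the second burn: m = 15,457.6 × exp(−2070/4060.0) = 15,457.6 × 0.60058 = 9,283.53 kg.
Second-burn propellant = 15,457.6 − 9,283.53 = 6,174.07 kg.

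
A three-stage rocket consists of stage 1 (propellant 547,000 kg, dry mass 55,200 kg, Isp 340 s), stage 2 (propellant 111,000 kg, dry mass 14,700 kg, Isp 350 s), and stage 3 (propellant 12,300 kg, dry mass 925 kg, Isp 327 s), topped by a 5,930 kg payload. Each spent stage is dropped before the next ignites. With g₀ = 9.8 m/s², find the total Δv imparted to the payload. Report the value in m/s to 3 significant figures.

Ignition mass of stage 1 = 547,000+55,200 + 111,000+14,700 + 12,300+925 + 5,930 = 747,055 kg.
Stage 1: m₀ = 747,055 kg, m_f = 747,055 − 547,000 = 200,055 kg; Δv = 340×9.8×ln(3.734) = 3332.0×1.3175 ≈ 4390 m/s.
Stage 2: m₀ = 144,855 kg, m_f = 144,855 − 111,000 = 33,855 kg; Δv = 350×9.8×ln(4.279) = 3430.0×1.4536 ≈ 4986 m/s.
Stage 3: m₀ = 19,155 kg, m_f = 19,155 − 12,300 = 6,855 kg; Δv = 327×9.8×ln(2.794) = 3204.6×1.0276 ≈ 3293 m/s.
Total Δv = 4390 + 4986 + 3293 = 12669 m/s.

Δv ≈ 12700 m/s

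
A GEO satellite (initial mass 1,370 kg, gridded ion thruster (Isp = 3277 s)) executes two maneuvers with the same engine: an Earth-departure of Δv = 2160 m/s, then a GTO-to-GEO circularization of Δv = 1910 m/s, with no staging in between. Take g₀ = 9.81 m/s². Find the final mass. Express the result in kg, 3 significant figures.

final mass ≈ 1210 kg

v_e = Isp · g₀ = 3277 × 9.81 = 32147.4 m/s.
After the first burn: m = 1370 × exp(−2160/32147.4) = 1370 × 0.93502 = 1,280.98 kg.
After the second burn: m = 1,280.98 × exp(−1910/32147.4) = 1,280.98 × 0.94232 = 1,207.09 kg.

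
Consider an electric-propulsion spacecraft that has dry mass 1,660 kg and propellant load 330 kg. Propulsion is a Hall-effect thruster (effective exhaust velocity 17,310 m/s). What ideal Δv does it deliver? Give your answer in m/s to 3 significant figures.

Δv ≈ 3140 m/s

m₀ = m_dry + m_prop = 1,660 + 330 = 1,990 kg.
Δv = v_e · ln(m₀/m_f) = 17310.0 × ln(1.199) = 17310.0 × 0.1813 ≈ 3138.6 m/s.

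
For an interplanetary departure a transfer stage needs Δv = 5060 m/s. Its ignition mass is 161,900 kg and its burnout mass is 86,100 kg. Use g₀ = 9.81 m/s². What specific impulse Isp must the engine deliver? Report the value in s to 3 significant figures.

ln(m₀/m_f) = ln(161900/86100) = ln(1.88) = 0.6315.
Using Δv = v_e ln(m₀/m_f): v_e = Δv / ln(m₀/m_f) = 5060 / 0.6315 = 8013.1 m/s.
Isp = v_e / g₀ = 8013.1 / 9.81 = 816.8 s.

Isp ≈ 817 s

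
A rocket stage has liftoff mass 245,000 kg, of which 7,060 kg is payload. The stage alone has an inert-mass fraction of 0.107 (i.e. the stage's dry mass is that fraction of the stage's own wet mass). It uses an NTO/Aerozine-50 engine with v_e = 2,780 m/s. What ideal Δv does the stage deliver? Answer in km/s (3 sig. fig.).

Stage wet mass = m₀ − payload = 245,000 − 7,060 = 237,940 kg.
Stage dry mass = ε × stage wet mass = 0.107 × 237,940 = 25,459.6 kg.
Burnout mass m_f = stage dry + payload = 25,459.6 + 7,060 = 32,519.6 kg.
By the Tsiolkovsky rocket equation, Δv = v_e · ln(245,000/32,519.6) = 2780.0 × ln(7.534) = 2780.0 × 2.0194 ≈ 5614 m/s.

Δv ≈ 5.61 km/s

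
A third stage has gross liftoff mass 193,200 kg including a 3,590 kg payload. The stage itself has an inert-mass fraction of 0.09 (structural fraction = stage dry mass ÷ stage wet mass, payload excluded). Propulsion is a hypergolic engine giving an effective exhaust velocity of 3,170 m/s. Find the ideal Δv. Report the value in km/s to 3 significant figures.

Δv ≈ 7.09 km/s

Stage wet mass = m₀ − payload = 193,200 − 3,590 = 189,610 kg.
Stage dry mass = ε × stage wet mass = 0.09 × 189,610 = 17,064.9 kg.
Burnout mass m_f = stage dry + payload = 17,064.9 + 3,590 = 20,654.9 kg.
Δv = v_e · ln(193,200/20,654.9) = 3170.0 × ln(9.354) = 3170.0 × 2.2358 ≈ 7087 m/s.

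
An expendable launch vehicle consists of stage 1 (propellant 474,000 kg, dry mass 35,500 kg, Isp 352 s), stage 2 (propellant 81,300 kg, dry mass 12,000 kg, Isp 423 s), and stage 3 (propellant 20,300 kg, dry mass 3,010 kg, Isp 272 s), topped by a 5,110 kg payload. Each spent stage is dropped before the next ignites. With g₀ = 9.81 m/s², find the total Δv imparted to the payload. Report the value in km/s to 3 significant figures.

Ignition mass of stage 1 = 474,000+35,500 + 81,300+12,000 + 20,300+3,010 + 5,110 = 631,220 kg.
Stage 1: m₀ = 631,220 kg, m_f = 631,220 − 474,000 = 157,220 kg; Δv = 352×9.81×ln(4.015) = 3453.1×1.3900 ≈ 4800 m/s.
Stage 2: m₀ = 121,720 kg, m_f = 121,720 − 81,300 = 40,420 kg; Δv = 423×9.81×ln(3.011) = 4149.6×1.1024 ≈ 4575 m/s.
Stage 3: m₀ = 28,420 kg, m_f = 28,420 − 20,300 = 8,120 kg; Δv = 272×9.81×ln(3.5) = 2668.3×1.2528 ≈ 3343 m/s.
Total Δv = 4800 + 4575 + 3343 = 12718 m/s.

Δv ≈ 12.7 km/s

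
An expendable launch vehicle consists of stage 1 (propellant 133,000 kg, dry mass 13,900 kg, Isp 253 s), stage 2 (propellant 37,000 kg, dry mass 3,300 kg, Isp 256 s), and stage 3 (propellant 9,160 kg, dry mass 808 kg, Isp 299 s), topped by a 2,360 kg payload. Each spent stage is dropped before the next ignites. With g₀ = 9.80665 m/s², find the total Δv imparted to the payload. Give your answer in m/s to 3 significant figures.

Δv ≈ 9760 m/s

Ignition mass of stage 1 = 133,000+13,900 + 37,000+3,300 + 9,160+808 + 2,360 = 199,528 kg.
Stage 1: m₀ = 199,528 kg, m_f = 199,528 − 133,000 = 66,528 kg; Δv = 253×9.80665×ln(2.999) = 2481.1×1.0983 ≈ 2725 m/s.
Stage 2: m₀ = 52,628 kg, m_f = 52,628 − 37,000 = 15,628 kg; Δv = 256×9.80665×ln(3.368) = 2510.5×1.2142 ≈ 3048 m/s.
Stage 3: m₀ = 12,328 kg, m_f = 12,328 − 9,160 = 3,168 kg; Δv = 299×9.80665×ln(3.891) = 2932.2×1.3588 ≈ 3984 m/s.
Total Δv = 2725 + 3048 + 3984 = 9757 m/s.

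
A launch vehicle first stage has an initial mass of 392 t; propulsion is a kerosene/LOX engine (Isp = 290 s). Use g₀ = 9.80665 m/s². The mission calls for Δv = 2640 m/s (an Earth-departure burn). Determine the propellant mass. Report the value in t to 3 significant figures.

v_e = Isp · g₀ = 290 × 9.80665 = 2843.9 m/s.
m₀/m_f = exp(Δv / v_e) = exp(2640 / 2843.9) = exp(0.9283) = 2.5302.
m_f = 392 / 2.5302 = 154.928 t, so propellant = m₀ − m_f = 392 − 154.928 = 237.072 t.

propellant mass ≈ 237 t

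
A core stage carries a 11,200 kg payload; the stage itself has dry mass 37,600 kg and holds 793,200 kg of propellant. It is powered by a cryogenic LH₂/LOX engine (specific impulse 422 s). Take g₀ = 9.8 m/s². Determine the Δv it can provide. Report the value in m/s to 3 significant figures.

Δv ≈ 11800 m/s

v_e = Isp · g₀ = 422 × 9.8 = 4135.6 m/s.
m₀ = payload + dry + propellant = 11,200 + 37,600 + 793,200 = 842,000 kg.
m_f = payload + dry = 11,200 + 37,600 = 48,800 kg.
By the Tsiolkovsky rocket equation, Δv = v_e · ln(m₀/m_f) = 4135.6 × ln(17.25) = 4135.6 × 2.8480 ≈ 11778.4 m/s.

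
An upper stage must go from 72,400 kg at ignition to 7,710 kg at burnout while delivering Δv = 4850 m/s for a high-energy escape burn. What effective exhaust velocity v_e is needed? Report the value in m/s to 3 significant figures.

ln(m₀/m_f) = ln(72400/7710) = ln(9.39) = 2.2397.
By the Tsiolkovsky rocket equation, v_e = Δv / ln(m₀/m_f) = 4850 / 2.2397 = 2165.5 m/s.

v_e ≈ 2170 m/s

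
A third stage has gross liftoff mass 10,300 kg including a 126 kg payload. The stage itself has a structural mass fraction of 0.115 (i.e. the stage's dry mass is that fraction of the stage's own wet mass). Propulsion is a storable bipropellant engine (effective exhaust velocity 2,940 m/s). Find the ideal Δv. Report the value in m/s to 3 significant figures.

Δv ≈ 6090 m/s

Stage wet mass = m₀ − payload = 10,300 − 126 = 10,174 kg.
Stage dry mass = ε × stage wet mass = 0.115 × 10,174 = 1,170.01 kg.
Burnout mass m_f = stage dry + payload = 1,170.01 + 126 = 1,296.01 kg.
Rocket equation: Δv = v_e · ln(10,300/1,296.01) = 2940.0 × ln(7.947) = 2940.0 × 2.0729 ≈ 6094 m/s.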